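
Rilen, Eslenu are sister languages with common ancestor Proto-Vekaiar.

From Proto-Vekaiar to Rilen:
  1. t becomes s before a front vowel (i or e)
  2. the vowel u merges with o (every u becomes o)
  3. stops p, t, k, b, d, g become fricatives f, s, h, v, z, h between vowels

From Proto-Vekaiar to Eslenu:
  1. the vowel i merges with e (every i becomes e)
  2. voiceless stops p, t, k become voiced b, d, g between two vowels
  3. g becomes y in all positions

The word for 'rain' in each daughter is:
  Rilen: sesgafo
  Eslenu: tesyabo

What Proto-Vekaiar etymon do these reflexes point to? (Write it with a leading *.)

*tesgapo

Position 6: Rilen has f, Eslenu has b. Taking the neighbouring segments as reconstructed: Rilen f could go back to *p or *f; Eslenu b could go back to *p or *b — the one source consistent with every daughter is *p.
Position 1: Rilen has s, Eslenu has t. Eslenu preserves t here (none of its changes turn any other segment into t), so the proto-segment is *t.
This points to *tesgapo. Verify forward in each daughter:
Rilen: *tesgapo > sesgapo > sesgafo  (by palatalisation, intervocalic lenition)
Eslenu: *tesgapo > tesgabo > tesyabo  (by intervocalic voicing, unconditioned shift)
No other proto-form is consistent with every reflex, so the reconstruction is *tesgapo.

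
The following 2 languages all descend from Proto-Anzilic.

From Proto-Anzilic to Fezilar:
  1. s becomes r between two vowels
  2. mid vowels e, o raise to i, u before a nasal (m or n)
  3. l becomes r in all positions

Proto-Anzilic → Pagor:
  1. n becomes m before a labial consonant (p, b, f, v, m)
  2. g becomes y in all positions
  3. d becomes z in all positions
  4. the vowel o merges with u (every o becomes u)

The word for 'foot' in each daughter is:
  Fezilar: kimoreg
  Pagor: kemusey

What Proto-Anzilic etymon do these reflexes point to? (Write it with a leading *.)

*kemoseg

Position 4: Fezilar has o, Pagor has u. Fezilar preserves o here (none of its changes turn any other segment into o), so the proto-segment is *o.
Position 5: Fezilar has r, Pagor has s. Pagor preserves s here (none of its changes turn any other segment into s), so the proto-segment is *s.
Continuing position by position gives *kemoseg; check it forward:
Fezilar: *kemoseg
  kemoseg → kemoreg   [rhotacism]
  kemoreg → kimoreg   [pre-nasal raising]
  kimoreg (rule 3 does not apply)
  giving Fezilar kimoreg.
Pagor: start from *kemoseg.
  rule 1: no change — kemoseg
  rule 2 (unconditioned shift): kemoseg → kemosey
  rule 3: no change — kemosey
  rule 4 (vowel merger): kemosey → kemusey
  ⇒ Pagor kemusey
Only *kemoseg yields all of Fezilar kimoreg, Pagor kemusey.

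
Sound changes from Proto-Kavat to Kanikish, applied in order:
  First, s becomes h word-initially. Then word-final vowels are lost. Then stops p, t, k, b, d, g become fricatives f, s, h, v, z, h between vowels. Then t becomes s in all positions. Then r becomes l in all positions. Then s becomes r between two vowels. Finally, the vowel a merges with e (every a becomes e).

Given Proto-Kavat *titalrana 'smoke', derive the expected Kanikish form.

Kanikish: *titalrana
  titalrana (rule 1 does not apply)
  titalrana → titalran   [apocope]
  titalran → tisalran   [intervocalic lenition]
  tisalran → sisalran   [unconditioned shift]
  sisalran → sisallan   [unconditioned shift]
  sisallan → sirallan   [rhotacism]
  sirallan → sirellen   [vowel merger]
  giving Kanikish sirellen.

sirellen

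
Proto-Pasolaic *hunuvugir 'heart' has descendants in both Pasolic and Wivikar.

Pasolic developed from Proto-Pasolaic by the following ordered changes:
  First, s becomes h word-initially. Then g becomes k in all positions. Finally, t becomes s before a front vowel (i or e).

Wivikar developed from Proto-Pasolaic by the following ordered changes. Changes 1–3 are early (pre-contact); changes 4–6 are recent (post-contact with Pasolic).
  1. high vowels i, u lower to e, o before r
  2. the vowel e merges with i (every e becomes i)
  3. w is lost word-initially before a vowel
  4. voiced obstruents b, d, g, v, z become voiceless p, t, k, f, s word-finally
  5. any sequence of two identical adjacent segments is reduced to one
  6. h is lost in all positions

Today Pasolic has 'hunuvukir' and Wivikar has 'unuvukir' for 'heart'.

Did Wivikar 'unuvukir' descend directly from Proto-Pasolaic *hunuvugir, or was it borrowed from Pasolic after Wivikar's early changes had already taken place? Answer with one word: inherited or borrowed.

If inherited, *hunuvugir would pass through all of Wivikar's changes:
Wivikar: *hunuvugir
  hunuvugir → hunuvuger   [pre-rhotic lowering]
  hunuvuger → hunuvugir   [vowel merger]
  hunuvugir (rule 3 does not apply)
  hunuvugir (rule 4 does not apply)
  hunuvugir (rule 5 does not apply)
  hunuvugir → unuvugir   [h-loss]
  giving Wivikar unuvugir.
If borrowed from Pasolic 'hunuvukir' after the early changes, it would undergo only the recent ones:
  rule 4 (final devoicing): no change (hunuvukir)
  rule 5 (degemination): no change (hunuvukir)
  rule 6 (h-loss): hunuvukir → unuvukir
  ⇒ as a loan: unuvukir
Wivikar 'unuvukir' matches the loan outcome 'unuvukir', not the inherited 'unuvugir' — it skipped the early Wivikar changes, so it was borrowed from Pasolic.

borrowed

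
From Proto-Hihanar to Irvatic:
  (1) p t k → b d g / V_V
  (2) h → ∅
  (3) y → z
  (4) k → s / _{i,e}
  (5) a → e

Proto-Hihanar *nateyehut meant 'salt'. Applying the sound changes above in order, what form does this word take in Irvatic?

Irvatic: *nateyehut > nadeyehut > nadeyeut > nadezeut > nedezeut  (by intervocalic voicing, h-loss, unconditioned shift, vowel merger)

nedezeut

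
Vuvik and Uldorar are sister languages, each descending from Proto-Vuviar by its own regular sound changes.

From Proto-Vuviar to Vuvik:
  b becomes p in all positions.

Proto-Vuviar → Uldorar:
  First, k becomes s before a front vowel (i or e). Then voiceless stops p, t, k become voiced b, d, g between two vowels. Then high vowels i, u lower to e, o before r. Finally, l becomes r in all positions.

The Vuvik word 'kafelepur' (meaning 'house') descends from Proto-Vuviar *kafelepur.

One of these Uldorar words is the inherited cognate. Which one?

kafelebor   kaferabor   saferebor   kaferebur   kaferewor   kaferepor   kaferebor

kaferebor

Uldorar: start from *kafelepur.
  rule 1: no change — kafelepur
  rule 2 (intervocalic voicing): kafelepur → kafelebur
  rule 3 (pre-rhotic lowering): kafelebur → kafelebor
  rule 4 (unconditioned shift): kafelebor → kaferebor
  ⇒ Uldorar kaferebor
Among the options, 'kaferebor' alone shows every Uldorar change applied in order.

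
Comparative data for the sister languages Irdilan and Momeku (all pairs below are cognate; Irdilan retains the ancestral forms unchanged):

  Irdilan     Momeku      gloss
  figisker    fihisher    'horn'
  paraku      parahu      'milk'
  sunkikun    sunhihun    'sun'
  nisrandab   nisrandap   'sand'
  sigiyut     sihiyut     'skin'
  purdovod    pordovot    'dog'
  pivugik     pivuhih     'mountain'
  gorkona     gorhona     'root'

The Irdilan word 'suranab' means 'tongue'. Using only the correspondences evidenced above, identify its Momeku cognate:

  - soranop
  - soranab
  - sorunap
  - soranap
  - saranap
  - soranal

purdovod ~ pordovot — Irdilan u corresponds to Momeku o after a consonant, before r.
nisrandab ~ nisrandap — Irdilan b corresponds to Momeku p word-finally.
Applying these to Irdilan 'suranab':
  suranab → soranab   (u→o after a consonant, before r)
  soranab → soranap   (b→p word-finally)
So the Momeku cognate is 'soranap'.

soranap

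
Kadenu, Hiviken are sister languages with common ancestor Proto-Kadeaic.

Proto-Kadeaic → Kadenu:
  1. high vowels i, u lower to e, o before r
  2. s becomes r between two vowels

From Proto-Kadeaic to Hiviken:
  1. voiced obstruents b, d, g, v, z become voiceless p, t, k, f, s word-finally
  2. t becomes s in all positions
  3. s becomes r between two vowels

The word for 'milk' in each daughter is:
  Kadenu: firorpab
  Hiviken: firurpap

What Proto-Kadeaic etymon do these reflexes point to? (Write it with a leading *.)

Position 8: Kadenu has b, Hiviken has p. Kadenu preserves b here (none of its changes turn any other segment into b), so the proto-segment is *b.
Position 4: Kadenu has o, Hiviken has u. Hiviken preserves u here (none of its changes turn any other segment into u), so the proto-segment is *u.
Continuing position by position gives *fisurpab; check it forward:
Kadenu: *fisurpab > fisorpab > firorpab  (by pre-rhotic lowering, rhotacism)
Hiviken: *fisurpab
  fisurpab → fisurpap   [final devoicing]
  fisurpap (rule 2 does not apply)
  fisurpap → firurpap   [rhotacism]
  giving Hiviken firurpap.
*fisurpab is the unique common source.

*fisurpab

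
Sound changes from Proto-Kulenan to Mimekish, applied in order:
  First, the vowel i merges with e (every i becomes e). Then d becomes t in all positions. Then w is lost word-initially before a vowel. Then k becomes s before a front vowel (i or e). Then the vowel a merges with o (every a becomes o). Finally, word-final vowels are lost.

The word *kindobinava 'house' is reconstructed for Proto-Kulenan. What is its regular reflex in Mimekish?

Mimekish: *kindobinava
  kindobinava → kendobenava   [vowel merger]
  kendobenava → kentobenava   [unconditioned shift]
  kentobenava (rule 3 does not apply)
  kentobenava → sentobenava   [palatalisation]
  sentobenava → sentobenovo   [vowel merger]
  sentobenovo → sentobenov   [apocope]
  giving Mimekish sentobenov.

sentobenov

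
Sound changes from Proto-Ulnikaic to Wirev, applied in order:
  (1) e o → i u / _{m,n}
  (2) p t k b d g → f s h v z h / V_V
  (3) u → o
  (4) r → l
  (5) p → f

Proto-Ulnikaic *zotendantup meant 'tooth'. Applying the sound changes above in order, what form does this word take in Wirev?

Wirev: *zotendantup > zotindantup > zosindantup > zosindantop > zosindantof  (by pre-nasal raising, intervocalic lenition, vowel merger, unconditioned shift)

zosindantof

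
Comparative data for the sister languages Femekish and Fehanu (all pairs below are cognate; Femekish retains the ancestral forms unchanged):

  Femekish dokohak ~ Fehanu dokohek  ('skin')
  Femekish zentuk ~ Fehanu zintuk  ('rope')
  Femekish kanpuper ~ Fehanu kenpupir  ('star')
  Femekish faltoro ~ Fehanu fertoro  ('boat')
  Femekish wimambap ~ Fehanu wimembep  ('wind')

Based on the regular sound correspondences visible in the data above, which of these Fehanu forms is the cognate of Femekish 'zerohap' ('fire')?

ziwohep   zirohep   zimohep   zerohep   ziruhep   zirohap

kanpuper ~ kenpupir — Femekish e corresponds to Fehanu i after a consonant, before r.
wimambap ~ wimembep — Femekish a corresponds to Fehanu e after a consonant, before a labial obstruent.
Applying these to Femekish 'zerohap':
  zerohap → zirohap   (e→i after a consonant, before r)
  zirohap → zirohep   (a→e after a consonant, before a labial obstruent)
So the Fehanu cognate is 'zirohep'.

zirohep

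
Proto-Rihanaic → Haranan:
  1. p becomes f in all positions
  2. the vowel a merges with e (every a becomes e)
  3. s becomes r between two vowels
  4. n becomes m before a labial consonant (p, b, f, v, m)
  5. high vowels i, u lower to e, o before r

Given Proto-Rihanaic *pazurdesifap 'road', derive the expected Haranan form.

fezorderifef

Haranan: *pazurdesifap
  pazurdesifap → fazurdesifaf   [unconditioned shift]
  fazurdesifaf → fezurdesifef   [vowel merger]
  fezurdesifef → fezurderifef   [rhotacism]
  fezurderifef (rule 4 does not apply)
  fezurderifef → fezorderifef   [pre-rhotic lowering]
  giving Haranan fezorderifef.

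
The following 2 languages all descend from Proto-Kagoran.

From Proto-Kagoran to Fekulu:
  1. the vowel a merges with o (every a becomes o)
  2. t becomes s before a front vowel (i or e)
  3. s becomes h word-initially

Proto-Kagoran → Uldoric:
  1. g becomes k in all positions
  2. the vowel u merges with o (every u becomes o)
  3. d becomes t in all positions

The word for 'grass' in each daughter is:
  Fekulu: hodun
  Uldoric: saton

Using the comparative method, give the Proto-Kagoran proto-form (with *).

Position 3: Fekulu has d, Uldoric has t. Fekulu preserves d here (none of its changes turn any other segment into d), so the proto-segment is *d.
Position 4: Fekulu has u, Uldoric has o. Fekulu preserves u here (none of its changes turn any other segment into u), so the proto-segment is *u.
Position 2: Fekulu has o, Uldoric has a. Uldoric preserves a here (none of its changes turn any other segment into a), so the proto-segment is *a.
Verify the candidate proto-form against each daughter:
Fekulu: *sadun
  sadun → sodun   [vowel merger]
  sodun (rule 2 does not apply)
  sodun → hodun   [debuccalisation]
  giving Fekulu hodun.
Uldoric: *sadun > sadon > saton  (by vowel merger, unconditioned shift)
Only *sadun yields all of Fekulu hodun, Uldoric saton.

*sadun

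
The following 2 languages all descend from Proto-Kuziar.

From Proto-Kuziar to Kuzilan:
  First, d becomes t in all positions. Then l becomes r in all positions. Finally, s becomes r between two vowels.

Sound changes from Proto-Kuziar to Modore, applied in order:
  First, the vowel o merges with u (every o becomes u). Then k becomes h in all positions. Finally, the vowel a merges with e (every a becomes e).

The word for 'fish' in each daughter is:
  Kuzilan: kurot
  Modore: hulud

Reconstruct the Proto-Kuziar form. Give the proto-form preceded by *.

*kulod

Position 4: Kuzilan has o, Modore has u. Kuzilan preserves o here (none of its changes turn any other segment into o), so the proto-segment is *o.
Position 5: Kuzilan has t, Modore has d. Modore preserves d here (none of its changes turn any other segment into d), so the proto-segment is *d.
Position 1: Kuzilan has k, Modore has h. Kuzilan preserves k here (none of its changes turn any other segment into k), so the proto-segment is *k.
This points to *kulod. Verify forward in each daughter:
Kuzilan: *kulod
  kulod → kulot   [unconditioned shift]
  kulot → kurot   [unconditioned shift]
  kurot (rule 3 does not apply)
  giving Kuzilan kurot.
Modore: start from *kulod.
  rule 1 (vowel merger): kulod → kulud
  rule 2 (unconditioned shift): kulud → hulud
  rule 3: no change — hulud
  ⇒ Modore hulud
*kulod is the unique common source.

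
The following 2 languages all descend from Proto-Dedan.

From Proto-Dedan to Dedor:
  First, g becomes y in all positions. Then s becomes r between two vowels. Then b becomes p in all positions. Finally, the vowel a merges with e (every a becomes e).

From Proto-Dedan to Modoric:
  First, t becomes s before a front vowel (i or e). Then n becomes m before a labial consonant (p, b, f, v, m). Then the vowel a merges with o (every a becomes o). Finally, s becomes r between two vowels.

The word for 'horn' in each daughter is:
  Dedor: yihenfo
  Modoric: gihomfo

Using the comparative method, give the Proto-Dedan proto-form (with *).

Position 1: Dedor has y, Modoric has g. Modoric preserves g here (none of its changes turn any other segment into g), so the proto-segment is *g.
Position 4: Dedor has e, Modoric has o. Taking the neighbouring segments as reconstructed: Dedor e could go back to *a or *e; Modoric o could go back to *a or *o — the one source consistent with every daughter is *a.
Position 5: Dedor has n, Modoric has m. Dedor preserves n here (none of its changes turn any other segment into n), so the proto-segment is *n.
Verify the candidate proto-form against each daughter:
Dedor: *gihanfo > yihanfo > yihenfo  (by unconditioned shift, vowel merger)
Modoric: *gihanfo > gihamfo > gihomfo  (by nasal place assimilation, vowel merger)
No other proto-form is consistent with every reflex, so the reconstruction is *gihanfo.

*gihanfo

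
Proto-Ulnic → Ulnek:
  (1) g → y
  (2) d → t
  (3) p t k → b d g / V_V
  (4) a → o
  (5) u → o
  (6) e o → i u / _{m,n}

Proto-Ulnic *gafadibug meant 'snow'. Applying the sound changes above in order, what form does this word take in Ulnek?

Ulnek: *gafadibug > yafadibuy > yafatibuy > yafadibuy > yofodibuy > yofodiboy  (by unconditioned shift, unconditioned shift, intervocalic voicing, vowel merger, vowel merger)

yofodiboy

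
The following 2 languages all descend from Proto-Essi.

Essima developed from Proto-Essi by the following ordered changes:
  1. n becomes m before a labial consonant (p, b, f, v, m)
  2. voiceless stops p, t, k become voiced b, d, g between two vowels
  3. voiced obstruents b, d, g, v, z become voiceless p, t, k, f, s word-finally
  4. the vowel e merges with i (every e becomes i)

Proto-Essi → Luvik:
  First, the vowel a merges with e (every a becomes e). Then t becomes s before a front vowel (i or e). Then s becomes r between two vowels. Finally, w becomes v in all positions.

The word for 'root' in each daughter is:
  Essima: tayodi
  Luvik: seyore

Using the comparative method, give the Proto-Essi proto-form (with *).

*tayote

Position 1: Essima has t, Luvik has s. Taking the neighbouring segments as reconstructed: Essima t can only go back to *t; Luvik s could go back to *t or *s — the one source consistent with every daughter is *t.
Position 2: Essima has a, Luvik has e. Essima preserves a here (none of its changes turn any other segment into a), so the proto-segment is *a.
Position 6: Essima has i, Luvik has e. Taking the neighbouring segments as reconstructed: Essima i could go back to *e or *i; Luvik e could go back to *a or *e — the one source consistent with every daughter is *e.
This points to *tayote. Verify forward in each daughter:
Essima: *tayote > tayode > tayodi  (by intervocalic voicing, vowel merger)
Luvik: *tayote > teyote > seyose > seyore  (by vowel merger, palatalisation, rhotacism)
Only *tayote yields all of Essima tayodi, Luvik seyore.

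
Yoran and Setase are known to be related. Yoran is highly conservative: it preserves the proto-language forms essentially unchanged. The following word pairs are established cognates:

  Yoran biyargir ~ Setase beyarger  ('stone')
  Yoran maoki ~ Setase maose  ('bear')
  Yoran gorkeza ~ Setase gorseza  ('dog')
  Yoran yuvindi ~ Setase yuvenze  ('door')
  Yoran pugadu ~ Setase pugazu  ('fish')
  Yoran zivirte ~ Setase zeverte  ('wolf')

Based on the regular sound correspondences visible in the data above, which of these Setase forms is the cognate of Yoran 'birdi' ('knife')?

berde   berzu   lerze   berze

biyargir ~ beyarger, zivirte ~ zeverte — Yoran i corresponds to Setase e after a consonant, before r.
yuvindi ~ yuvenze — Yoran d corresponds to Setase z after a consonant, before a front vowel.
maoki ~ maose, yuvindi ~ yuvenze — Yoran i corresponds to Setase e word-finally.
Applying these to Yoran 'birdi':
  birdi → berdi   (i→e after a consonant, before r)
  berdi → berzi   (d→z after a consonant, before a front vowel)
  berzi → berze   (i→e word-finally)
So the Setase cognate is 'berze'.

berze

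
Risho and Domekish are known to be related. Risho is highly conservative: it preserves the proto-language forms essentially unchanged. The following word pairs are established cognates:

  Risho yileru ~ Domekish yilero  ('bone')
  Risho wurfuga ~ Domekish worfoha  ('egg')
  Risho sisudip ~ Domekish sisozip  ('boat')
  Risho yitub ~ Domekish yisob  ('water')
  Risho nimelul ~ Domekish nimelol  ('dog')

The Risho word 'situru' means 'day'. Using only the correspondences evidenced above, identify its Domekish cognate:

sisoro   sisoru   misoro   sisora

yitub ~ yisob — Risho t corresponds to Domekish s between vowels (before a back vowel).
wurfuga ~ worfoha — Risho u corresponds to Domekish o after a consonant, before r.
yileru ~ yilero — Risho u corresponds to Domekish o word-finally.
Applying these to Risho 'situru':
  situru → sisuru   (t→s between vowels (before a back vowel))
  sisuru → sisoru   (u→o after a consonant, before r)
  sisoru → sisoro   (u→o word-finally)
So the Domekish cognate is 'sisoro'.

sisoro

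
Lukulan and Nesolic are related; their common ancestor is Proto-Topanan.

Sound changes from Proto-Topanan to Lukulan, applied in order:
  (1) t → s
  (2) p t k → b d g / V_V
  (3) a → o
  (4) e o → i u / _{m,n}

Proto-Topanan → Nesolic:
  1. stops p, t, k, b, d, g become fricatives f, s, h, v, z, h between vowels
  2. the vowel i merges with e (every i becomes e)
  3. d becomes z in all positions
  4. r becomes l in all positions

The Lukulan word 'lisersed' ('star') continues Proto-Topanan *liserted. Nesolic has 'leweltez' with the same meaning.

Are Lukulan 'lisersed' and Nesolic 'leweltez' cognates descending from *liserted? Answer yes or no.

Derive the expected Nesolic reflex of *liserted:
Nesolic: *liserted > leserted > lesertez > leseltez  (by vowel merger, unconditioned shift, unconditioned shift)
The regular Nesolic reflex would be 'leseltez', but the attested form is 'leweltez'. The correspondence is irregular, so they are not cognates (the Nesolic form has a different source).

no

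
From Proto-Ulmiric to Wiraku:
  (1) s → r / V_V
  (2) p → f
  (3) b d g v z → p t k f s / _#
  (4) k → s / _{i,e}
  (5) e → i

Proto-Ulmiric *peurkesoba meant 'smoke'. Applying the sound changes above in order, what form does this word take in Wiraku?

fiursiroba

Wiraku: start from *peurkesoba.
  rule 1 (rhotacism): peurkesoba → peurkeroba
  rule 2 (unconditioned shift): peurkeroba → feurkeroba
  rule 3: no change — feurkeroba
  rule 4 (palatalisation): feurkeroba → feurseroba
  rule 5 (vowel merger): feurseroba → fiursiroba
  ⇒ Wiraku fiursiroba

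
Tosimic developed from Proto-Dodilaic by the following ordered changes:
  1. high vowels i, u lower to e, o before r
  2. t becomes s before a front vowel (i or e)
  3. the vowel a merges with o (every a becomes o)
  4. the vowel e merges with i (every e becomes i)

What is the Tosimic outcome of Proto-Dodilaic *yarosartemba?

yorosorsimbo

Tosimic: *yarosartemba > yarosarsemba > yorosorsembo > yorosorsimbo  (by palatalisation, vowel merger, vowel merger)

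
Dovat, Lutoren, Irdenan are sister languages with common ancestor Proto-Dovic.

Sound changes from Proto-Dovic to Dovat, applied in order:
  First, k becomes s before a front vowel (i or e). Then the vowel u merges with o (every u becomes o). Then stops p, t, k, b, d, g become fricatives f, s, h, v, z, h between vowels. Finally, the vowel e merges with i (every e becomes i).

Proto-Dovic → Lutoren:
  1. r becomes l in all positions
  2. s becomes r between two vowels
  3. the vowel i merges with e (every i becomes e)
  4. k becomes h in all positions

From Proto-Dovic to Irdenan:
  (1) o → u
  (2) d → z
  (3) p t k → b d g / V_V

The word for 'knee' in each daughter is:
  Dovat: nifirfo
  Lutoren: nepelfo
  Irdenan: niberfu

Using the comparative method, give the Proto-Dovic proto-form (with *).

Position 4: Dovat has i, Lutoren has e, Irdenan has e. Irdenan preserves e here (none of its changes turn any other segment into e), so the proto-segment is *e.
Position 7: Dovat has o, Lutoren has o, Irdenan has u. Lutoren preserves o here (none of its changes turn any other segment into o), so the proto-segment is *o.
Continuing position by position gives *niperfo; check it forward:
Dovat: *niperfo > niferfo > nifirfo  (by intervocalic lenition, vowel merger)
Lutoren: *niperfo
  niperfo → nipelfo   [unconditioned shift]
  nipelfo (rule 2 does not apply)
  nipelfo → nepelfo   [vowel merger]
  nepelfo (rule 4 does not apply)
  giving Lutoren nepelfo.
Irdenan: *niperfo
  niperfo → niperfu   [vowel merger]
  niperfu (rule 2 does not apply)
  niperfu → niberfu   [intervocalic voicing]
  giving Irdenan niberfu.
Only *niperfo yields all of Dovat nifirfo, Lutoren nepelfo, Irdenan niberfu.

*niperfo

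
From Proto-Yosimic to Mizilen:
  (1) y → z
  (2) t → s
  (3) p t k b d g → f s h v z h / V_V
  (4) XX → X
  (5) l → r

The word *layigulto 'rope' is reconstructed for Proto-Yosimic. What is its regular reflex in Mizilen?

Mizilen: *layigulto > lazigulto > lazigulso > lazihulso > razihurso  (by unconditioned shift, unconditioned shift, intervocalic lenition, unconditioned shift)

razihurso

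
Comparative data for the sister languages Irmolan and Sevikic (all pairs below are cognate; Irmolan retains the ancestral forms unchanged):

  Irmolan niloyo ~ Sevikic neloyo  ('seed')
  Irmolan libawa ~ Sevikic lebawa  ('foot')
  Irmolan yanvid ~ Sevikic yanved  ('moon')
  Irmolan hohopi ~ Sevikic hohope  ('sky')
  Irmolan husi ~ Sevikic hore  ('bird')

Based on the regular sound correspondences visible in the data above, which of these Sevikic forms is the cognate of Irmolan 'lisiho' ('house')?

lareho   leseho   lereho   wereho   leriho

niloyo ~ neloyo, yanvid ~ yanved — Irmolan i corresponds to Sevikic e after a consonant, before a consonant other than r, m, n, p, b, f, v.
husi ~ hore — Irmolan s corresponds to Sevikic r between vowels (before a front vowel).
Applying these to Irmolan 'lisiho':
  lisiho → lesiho   (i→e after a consonant, before a consonant other than r, m, n, p, b, f, v)
  lesiho → leriho   (s→r between vowels (before a front vowel))
  leriho → lereho   (i→e after a consonant, before a consonant other than r, m, n, p, b, f, v)
So the Sevikic cognate is 'lereho'.

lereho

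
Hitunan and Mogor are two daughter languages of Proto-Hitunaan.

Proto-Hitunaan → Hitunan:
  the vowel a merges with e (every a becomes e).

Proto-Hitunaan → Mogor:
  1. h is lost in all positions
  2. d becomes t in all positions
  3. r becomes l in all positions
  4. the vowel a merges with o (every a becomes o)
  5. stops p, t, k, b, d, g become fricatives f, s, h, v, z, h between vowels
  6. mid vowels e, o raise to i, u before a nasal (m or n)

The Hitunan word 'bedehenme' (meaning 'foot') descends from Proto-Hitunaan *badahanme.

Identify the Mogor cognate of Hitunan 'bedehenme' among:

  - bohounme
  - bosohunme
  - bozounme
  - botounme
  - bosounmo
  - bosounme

bosounme

Mogor: *badahanme > badaanme > bataanme > botoonme > bosoonme > bosounme  (by h-loss, unconditioned shift, vowel merger, intervocalic lenition, pre-nasal raising)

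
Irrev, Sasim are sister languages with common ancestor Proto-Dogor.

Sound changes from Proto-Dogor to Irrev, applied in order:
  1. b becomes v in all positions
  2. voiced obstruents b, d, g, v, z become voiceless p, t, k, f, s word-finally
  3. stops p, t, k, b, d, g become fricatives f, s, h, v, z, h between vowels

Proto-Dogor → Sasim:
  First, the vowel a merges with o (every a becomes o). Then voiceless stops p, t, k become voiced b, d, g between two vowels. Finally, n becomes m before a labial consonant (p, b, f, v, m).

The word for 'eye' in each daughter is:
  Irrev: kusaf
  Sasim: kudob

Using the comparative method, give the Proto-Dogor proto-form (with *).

*kutab

Position 4: Irrev has a, Sasim has o. Irrev preserves a here (none of its changes turn any other segment into a), so the proto-segment is *a.
Position 5: Irrev has f, Sasim has b. Taking the neighbouring segments as reconstructed: Irrev f could go back to *b or *f or *v; Sasim b can only go back to *b — the one source consistent with every daughter is *b.
Verify the candidate proto-form against each daughter:
Irrev: *kutab
  kutab → kutav   [unconditioned shift]
  kutav → kutaf   [final devoicing]
  kutaf → kusaf   [intervocalic lenition]
  giving Irrev kusaf.
Sasim: *kutab > kutob > kudob  (by vowel merger, intervocalic voicing)
Only *kutab yields all of Irrev kusaf, Sasim kudob.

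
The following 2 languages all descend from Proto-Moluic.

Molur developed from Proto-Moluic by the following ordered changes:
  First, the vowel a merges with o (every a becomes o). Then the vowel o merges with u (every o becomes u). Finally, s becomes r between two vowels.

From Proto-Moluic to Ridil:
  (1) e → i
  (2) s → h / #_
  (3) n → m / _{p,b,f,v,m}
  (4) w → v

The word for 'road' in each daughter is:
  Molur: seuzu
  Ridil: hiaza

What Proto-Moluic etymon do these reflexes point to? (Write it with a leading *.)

Position 2: Molur has e, Ridil has i. Molur preserves e here (none of its changes turn any other segment into e), so the proto-segment is *e.
Position 3: Molur has u, Ridil has a. Ridil preserves a here (none of its changes turn any other segment into a), so the proto-segment is *a.
Position 1: Molur has s, Ridil has h. Molur preserves s here (none of its changes turn any other segment into s), so the proto-segment is *s.
Verify the candidate proto-form against each daughter:
Molur: start from *seaza.
  rule 1 (vowel merger): seaza → seozo
  rule 2 (vowel merger): seozo → seuzu
  rule 3: no change — seuzu
  ⇒ Molur seuzu
Ridil: *seaza
  seaza → siaza   [vowel merger]
  siaza → hiaza   [debuccalisation]
  hiaza (rule 3 does not apply)
  hiaza (rule 4 does not apply)
  giving Ridil hiaza.
*seaza is the unique common source.

*seaza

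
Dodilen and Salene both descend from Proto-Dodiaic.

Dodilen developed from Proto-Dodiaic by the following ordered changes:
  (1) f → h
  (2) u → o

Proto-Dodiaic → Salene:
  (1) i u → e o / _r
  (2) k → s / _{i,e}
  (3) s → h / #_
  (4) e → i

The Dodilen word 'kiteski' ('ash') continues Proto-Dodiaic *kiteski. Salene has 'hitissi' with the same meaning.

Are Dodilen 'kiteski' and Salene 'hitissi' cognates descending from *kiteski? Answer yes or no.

yes

Derive the expected Salene reflex of *kiteski:
Salene: *kiteski > sitessi > hitessi > hitissi  (by palatalisation, debuccalisation, vowel merger)
Salene 'hitissi' matches the regular reflex exactly, so the pair is cognate.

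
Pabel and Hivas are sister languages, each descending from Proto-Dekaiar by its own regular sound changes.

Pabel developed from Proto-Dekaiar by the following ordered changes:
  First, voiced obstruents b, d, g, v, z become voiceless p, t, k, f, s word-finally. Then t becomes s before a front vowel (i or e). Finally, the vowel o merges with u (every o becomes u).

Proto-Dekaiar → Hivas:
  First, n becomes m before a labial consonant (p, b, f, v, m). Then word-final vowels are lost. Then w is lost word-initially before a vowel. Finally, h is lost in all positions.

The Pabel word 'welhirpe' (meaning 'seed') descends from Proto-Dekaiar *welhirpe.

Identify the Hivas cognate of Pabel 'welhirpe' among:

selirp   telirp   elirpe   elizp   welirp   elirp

Hivas: *welhirpe > welhirp > elhirp > elirp  (by apocope, glide loss, h-loss)
Among the options, 'elirp' alone shows every Hivas change applied in order.

elirp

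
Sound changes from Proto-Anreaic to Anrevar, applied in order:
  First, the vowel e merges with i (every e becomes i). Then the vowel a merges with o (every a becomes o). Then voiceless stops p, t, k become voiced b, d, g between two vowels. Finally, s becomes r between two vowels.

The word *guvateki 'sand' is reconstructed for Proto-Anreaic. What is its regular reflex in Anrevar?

Anrevar: *guvateki
  guvateki → guvatiki   [vowel merger]
  guvatiki → guvotiki   [vowel merger]
  guvotiki → guvodigi   [intervocalic voicing]
  guvodigi (rule 4 does not apply)
  giving Anrevar guvodigi.

guvodigi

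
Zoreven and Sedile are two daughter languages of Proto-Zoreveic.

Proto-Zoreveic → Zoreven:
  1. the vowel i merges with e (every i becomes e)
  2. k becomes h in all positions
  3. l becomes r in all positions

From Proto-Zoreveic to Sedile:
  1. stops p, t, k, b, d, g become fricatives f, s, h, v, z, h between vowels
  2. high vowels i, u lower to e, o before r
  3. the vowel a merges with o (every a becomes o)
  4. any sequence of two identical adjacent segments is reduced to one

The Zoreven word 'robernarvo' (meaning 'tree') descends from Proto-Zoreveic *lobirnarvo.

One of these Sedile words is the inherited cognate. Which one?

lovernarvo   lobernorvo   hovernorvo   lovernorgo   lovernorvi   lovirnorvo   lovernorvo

lovernorvo

Sedile: *lobirnarvo
  lobirnarvo → lovirnarvo   [intervocalic lenition]
  lovirnarvo → lovernarvo   [pre-rhotic lowering]
  lovernarvo → lovernorvo   [vowel merger]
  lovernorvo (rule 4 does not apply)
  giving Sedile lovernorvo.
Among the options, 'lovernorvo' alone shows every Sedile change applied in order.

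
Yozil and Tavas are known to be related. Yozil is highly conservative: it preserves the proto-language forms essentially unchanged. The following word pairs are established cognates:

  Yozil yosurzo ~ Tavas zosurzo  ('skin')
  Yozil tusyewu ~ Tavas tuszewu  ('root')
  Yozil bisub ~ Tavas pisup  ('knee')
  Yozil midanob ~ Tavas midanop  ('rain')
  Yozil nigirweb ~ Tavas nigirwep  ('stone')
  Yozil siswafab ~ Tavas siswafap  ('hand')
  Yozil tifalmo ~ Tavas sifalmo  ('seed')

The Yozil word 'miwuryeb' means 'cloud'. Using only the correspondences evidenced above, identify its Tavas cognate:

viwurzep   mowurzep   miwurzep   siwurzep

miwurzep

tusyewu ~ tuszewu — Yozil y corresponds to Tavas z after a consonant, before a front vowel.
bisub ~ pisup, midanob ~ midanop — Yozil b corresponds to Tavas p word-finally.
Applying these to Yozil 'miwuryeb':
  miwuryeb → miwurzeb   (y→z after a consonant, before a front vowel)
  miwurzeb → miwurzep   (b→p word-finally)
So the Tavas cognate is 'miwurzep'.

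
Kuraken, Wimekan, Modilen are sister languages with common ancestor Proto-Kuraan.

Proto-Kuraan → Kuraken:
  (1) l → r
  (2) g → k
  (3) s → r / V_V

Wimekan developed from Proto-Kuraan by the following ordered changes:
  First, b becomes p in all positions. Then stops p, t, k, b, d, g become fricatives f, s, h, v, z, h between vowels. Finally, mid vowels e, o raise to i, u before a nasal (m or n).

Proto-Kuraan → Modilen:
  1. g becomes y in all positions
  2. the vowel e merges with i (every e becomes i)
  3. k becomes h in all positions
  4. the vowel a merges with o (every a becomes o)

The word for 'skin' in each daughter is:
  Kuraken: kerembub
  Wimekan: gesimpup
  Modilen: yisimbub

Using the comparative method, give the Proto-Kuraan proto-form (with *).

*gesembub

Position 8: Kuraken has b, Wimekan has p, Modilen has b. Kuraken preserves b here (none of its changes turn any other segment into b), so the proto-segment is *b.
Position 2: Kuraken has e, Wimekan has e, Modilen has i. Kuraken preserves e here (none of its changes turn any other segment into e), so the proto-segment is *e.
Position 1: Kuraken has k, Wimekan has g, Modilen has y. Wimekan preserves g here (none of its changes turn any other segment into g), so the proto-segment is *g.
Continuing position by position gives *gesembub; check it forward:
Kuraken: *gesembub
  gesembub (rule 1 does not apply)
  gesembub → kesembub   [unconditioned shift]
  kesembub → kerembub   [rhotacism]
  giving Kuraken kerembub.
Wimekan: *gesembub
  gesembub → gesempup   [unconditioned shift]
  gesempup (rule 2 does not apply)
  gesempup → gesimpup   [pre-nasal raising]
  giving Wimekan gesimpup.
Modilen: start from *gesembub.
  rule 1 (unconditioned shift): gesembub → yesembub
  rule 2 (vowel merger): yesembub → yisimbub
  rule 3: no change — yisimbub
  rule 4: no change — yisimbub
  ⇒ Modilen yisimbub
No other proto-form is consistent with every reflex, so the reconstruction is *gesembub.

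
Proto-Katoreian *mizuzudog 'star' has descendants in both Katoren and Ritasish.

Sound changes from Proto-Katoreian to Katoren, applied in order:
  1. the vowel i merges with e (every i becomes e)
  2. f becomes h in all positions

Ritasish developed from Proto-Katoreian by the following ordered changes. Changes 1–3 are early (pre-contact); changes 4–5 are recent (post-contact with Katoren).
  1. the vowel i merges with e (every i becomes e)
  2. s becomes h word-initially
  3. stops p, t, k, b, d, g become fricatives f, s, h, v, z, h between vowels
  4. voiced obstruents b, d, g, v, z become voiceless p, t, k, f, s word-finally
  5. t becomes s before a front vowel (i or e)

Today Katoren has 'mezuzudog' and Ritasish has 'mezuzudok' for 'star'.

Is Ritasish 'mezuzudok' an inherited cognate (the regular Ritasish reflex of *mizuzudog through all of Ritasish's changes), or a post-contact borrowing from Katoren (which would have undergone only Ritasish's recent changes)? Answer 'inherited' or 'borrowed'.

If inherited, *mizuzudog would pass through all of Ritasish's changes:
Ritasish: start from *mizuzudog.
  rule 1 (vowel merger): mizuzudog → mezuzudog
  rule 2: no change — mezuzudog
  rule 3 (intervocalic lenition): mezuzudog → mezuzuzog
  rule 4 (final devoicing): mezuzuzog → mezuzuzok
  rule 5: no change — mezuzuzok
  ⇒ Ritasish mezuzuzok
If borrowed from Katoren 'mezuzudog' after the early changes, it would undergo only the recent ones:
  rule 4 (final devoicing): mezuzudog → mezuzudok
  rule 5 (palatalisation): no change (mezuzudok)
  ⇒ as a loan: mezuzudok
Ritasish 'mezuzudok' matches the loan outcome 'mezuzudok', not the inherited 'mezuzuzok' — it skipped the early Ritasish changes, so it was borrowed from Katoren.

borrowed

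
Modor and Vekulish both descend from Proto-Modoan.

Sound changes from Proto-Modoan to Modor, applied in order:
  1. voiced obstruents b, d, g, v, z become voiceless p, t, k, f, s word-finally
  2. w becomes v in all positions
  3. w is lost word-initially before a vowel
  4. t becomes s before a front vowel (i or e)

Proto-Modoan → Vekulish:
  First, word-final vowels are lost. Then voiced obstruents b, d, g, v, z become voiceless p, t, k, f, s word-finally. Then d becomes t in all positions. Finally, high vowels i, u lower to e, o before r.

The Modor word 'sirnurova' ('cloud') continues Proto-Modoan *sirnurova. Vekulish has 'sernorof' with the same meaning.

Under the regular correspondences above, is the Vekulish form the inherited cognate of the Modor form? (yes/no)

yes

Derive the expected Vekulish reflex of *sirnurova:
Vekulish: start from *sirnurova.
  rule 1 (apocope): sirnurova → sirnurov
  rule 2 (final devoicing): sirnurov → sirnurof
  rule 3: no change — sirnurof
  rule 4 (pre-rhotic lowering): sirnurof → sernorof
  ⇒ Vekulish sernorof
Vekulish 'sernorof' matches the regular reflex exactly, so the pair is cognate.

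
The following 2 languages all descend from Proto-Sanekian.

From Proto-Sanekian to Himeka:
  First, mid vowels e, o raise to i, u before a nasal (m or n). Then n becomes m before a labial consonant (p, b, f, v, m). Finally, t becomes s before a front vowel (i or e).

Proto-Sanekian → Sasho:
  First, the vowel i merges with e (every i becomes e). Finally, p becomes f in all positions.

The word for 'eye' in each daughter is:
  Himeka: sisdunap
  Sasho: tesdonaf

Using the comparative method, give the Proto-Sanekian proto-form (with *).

Position 1: Himeka has s, Sasho has t. Sasho preserves t here (none of its changes turn any other segment into t), so the proto-segment is *t.
Position 8: Himeka has p, Sasho has f. Himeka preserves p here (none of its changes turn any other segment into p), so the proto-segment is *p.
This points to *tisdonap. Verify forward in each daughter:
Himeka: *tisdonap
  tisdonap → tisdunap   [pre-nasal raising]
  tisdunap (rule 2 does not apply)
  tisdunap → sisdunap   [palatalisation]
  giving Himeka sisdunap.
Sasho: *tisdonap > tesdonap > tesdonaf  (by vowel merger, unconditioned shift)
*tisdonap is the unique common source.

*tisdonap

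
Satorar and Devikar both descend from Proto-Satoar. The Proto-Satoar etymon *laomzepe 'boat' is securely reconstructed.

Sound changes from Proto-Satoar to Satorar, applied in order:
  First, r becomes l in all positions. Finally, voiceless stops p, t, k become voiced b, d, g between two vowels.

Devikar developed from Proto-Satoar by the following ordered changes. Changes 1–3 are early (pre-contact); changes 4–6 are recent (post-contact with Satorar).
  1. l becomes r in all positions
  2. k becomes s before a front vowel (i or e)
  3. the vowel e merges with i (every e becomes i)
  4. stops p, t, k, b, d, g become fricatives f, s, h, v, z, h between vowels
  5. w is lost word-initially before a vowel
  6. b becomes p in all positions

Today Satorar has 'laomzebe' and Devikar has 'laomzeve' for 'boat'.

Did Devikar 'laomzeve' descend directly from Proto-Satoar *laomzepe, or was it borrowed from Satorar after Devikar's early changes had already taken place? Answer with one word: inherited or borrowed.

borrowed

If inherited, *laomzepe would pass through all of Devikar's changes:
Devikar: *laomzepe
  laomzepe → raomzepe   [unconditioned shift]
  raomzepe (rule 2 does not apply)
  raomzepe → raomzipi   [vowel merger]
  raomzipi → raomzifi   [intervocalic lenition]
  raomzifi (rule 5 does not apply)
  raomzifi (rule 6 does not apply)
  giving Devikar raomzifi.
If borrowed from Satorar 'laomzebe' after the early changes, it would undergo only the recent ones:
  rule 4 (intervocalic lenition): laomzebe → laomzeve
  rule 5 (glide loss): no change (laomzeve)
  rule 6 (unconditioned shift): no change (laomzeve)
  ⇒ as a loan: laomzeve
Devikar 'laomzeve' matches the loan outcome 'laomzeve', not the inherited 'raomzifi' — it skipped the early Devikar changes, so it was borrowed from Satorar.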